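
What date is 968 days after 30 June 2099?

23 February 2102

Count 968 days after June 30, 2099:
Day-of-year of June 30, 2099: 181.
Day-of-year of February 23, 2102: 54.
2099 has 365 days, so 365 − 181 = 184 days remain in 2099.
Full years: 2100: 365; 2101: 365. Sum = 730.
Total: 184 + 730 + 54 = 968 days.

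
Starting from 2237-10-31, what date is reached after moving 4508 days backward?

2225-06-28

Count 4508 days before October 31, 2237:
Day-of-year of June 28, 2225: 179.
Day-of-year of October 31, 2237: 304.
2225 has 365 days, so 365 − 179 = 186 days remain in 2225.
Full years 2226–2236: 8 common + 3 leap = 8×365 + 3×366 = 4018 days.
Total: 186 + 4018 + 304 = 4508 days.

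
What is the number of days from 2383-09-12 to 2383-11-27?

76

September 2383: 30 − 12 = 18 days remain.
Then October (31): 31 days.
November 1–27, 2383: 27 days.
Total: 18 + 31 + 27 = 76 days.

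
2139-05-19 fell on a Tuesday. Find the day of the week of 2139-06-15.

Monday

May 2139: 31 − 19 = 12 days remain.
June 1–15, 2139: 15 days.
Total: 12 + 15 = 27 days.
27 mod 7 = 6, so 6 days after Tuesday is Monday.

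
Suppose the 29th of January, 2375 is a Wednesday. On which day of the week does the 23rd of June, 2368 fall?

Count forward from the earlier date (June 23, 2368) to the later (January 29, 2375):
Day-of-year of June 23, 2368: 175.
Day-of-year of January 29, 2375: 29.
2368 has 366 days, so 366 − 175 = 191 days remain in 2368.
Full years: 2369: 365; 2370: 365; 2371: 365; 2372: 366; 2373: 365; 2374: 365. Sum = 2191.
Total: 191 + 2191 + 29 = 2411 days.
2411 mod 7 = 3, so 3 days before Wednesday is Sunday.

Sunday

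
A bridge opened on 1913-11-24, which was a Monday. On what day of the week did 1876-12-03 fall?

Sunday

Count forward from the earlier date (December 3, 1876) to the later (November 24, 1913):
Day-of-year of December 3, 1876: 338.
Day-of-year of November 24, 1913: 328.
1876 has 366 days, so 366 − 338 = 28 days remain in 1876.
Full years 1877–1912: 28 common + 8 leap = 28×365 + 8×366 = 13148 days.
Total: 28 + 13148 + 328 = 13504 days.
13504 mod 7 = 1, so 1 day before Monday is Sunday.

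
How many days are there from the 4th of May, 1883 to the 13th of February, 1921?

Day-of-year of May 4, 1883: 124.
Day-of-year of February 13, 1921: 44.
1883 has 365 days, so 365 − 124 = 241 days remain in 1883.
Full years 1884–1920: 28 common + 9 leap = 28×365 + 9×366 = 13514 days.
Total: 241 + 13514 + 44 = 13799 days.

13799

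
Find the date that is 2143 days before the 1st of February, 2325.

the 22nd of March, 2319

Count 2143 days before February 1, 2325:
March 22, 2319 → March 22, 2320: 366 days (2320 is a leap year).
March 22, 2320 → March 22, 2321: 365 days.
March 22, 2321 → March 22, 2322: 365 days.
March 22, 2322 → March 22, 2323: 365 days.
March 22, 2323 → March 22, 2324: 366 days (2324 is a leap year).
March 2324: 31 − 22 = 9 days remain.
Then 10 full months totalling 306 days.
February 1, 2325: 1 day (2325 is not a leap year).
Residual: 316 days.
Total: 2143 days.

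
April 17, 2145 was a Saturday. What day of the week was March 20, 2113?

Count forward from the earlier date (March 20, 2113) to the later (April 17, 2145):
Day-of-year of March 20, 2113: 79.
Day-of-year of April 17, 2145: 107.
2113 has 365 days, so 365 − 79 = 286 days remain in 2113.
Full years 2114–2144: 23 common + 8 leap = 23×365 + 8×366 = 11323 days.
Total: 286 + 11323 + 107 = 11716 days.
11716 mod 7 = 5, so 5 days before Saturday is Monday.

Monday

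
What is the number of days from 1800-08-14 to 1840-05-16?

14520

Day-of-year of August 14, 1800: 226.
Day-of-year of May 16, 1840: 137.
1800 has 365 days, so 365 − 226 = 139 days remain in 1800.
Full years 1801–1839: 30 common + 9 leap = 30×365 + 9×366 = 14244 days.
Total: 139 + 14244 + 137 = 14520 days.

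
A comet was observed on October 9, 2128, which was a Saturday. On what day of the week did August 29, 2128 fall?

Sunday

Count forward from the earlier date (August 29, 2128) to the later (October 9, 2128):
August 2128: 31 − 29 = 2 days remain.
Then September (30): 30 days.
October 1–9, 2128: 9 days.
Total: 2 + 30 + 9 = 41 days.
41 mod 7 = 6, so 6 days before Saturday is Sunday.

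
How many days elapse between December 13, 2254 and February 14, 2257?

December 13, 2254 → December 13, 2255: 365 days.
December 13, 2255 → December 13, 2256: 366 days (2256 is a leap year).
December 2256: 31 − 13 = 18 days remain.
Then January (31): 31 days.
February 1–14, 2257: 14 days (2257 is not a leap year).
Residual: 63 days.
Total: 794 days.

794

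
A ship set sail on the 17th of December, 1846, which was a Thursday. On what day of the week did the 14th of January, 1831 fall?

Count forward from the earlier date (January 14, 1831) to the later (December 17, 1846):
From January 14, 1831 to January 14, 1846: 15 years, of which 4 contain a Feb 29 — 11×365 + 4×366 = 5479 days.
January 1846: 31 − 14 = 17 days remain.
Then 10 full months totalling 303 days.
December 1–17, 1846: 17 days.
Residual: 337 days.
Total: 5816 days.
5816 mod 7 = 6, so 6 days before Thursday is Friday.

Friday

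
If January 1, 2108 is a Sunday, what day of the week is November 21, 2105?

Count forward from the earlier date (November 21, 2105) to the later (January 1, 2108):
Day-of-year of November 21, 2105: 325.
Day-of-year of January 1, 2108: 1.
2105 has 365 days, so 365 − 325 = 40 days remain in 2105.
Full years: 2106: 365; 2107: 365. Sum = 730.
Total: 40 + 730 + 1 = 771 days.
771 mod 7 = 1, so 1 day before Sunday is Saturday.

Saturday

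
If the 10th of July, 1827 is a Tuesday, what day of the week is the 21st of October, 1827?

Sunday

July 1827: 31 − 10 = 21 days remain.
Then August (31), September (30): 31 + 30 = 61 days.
October 1–21, 1827: 21 days.
Total: 21 + 61 + 21 = 103 days.
103 mod 7 = 5, so 5 days after Tuesday is Sunday.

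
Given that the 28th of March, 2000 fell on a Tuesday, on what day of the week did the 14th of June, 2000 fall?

Wednesday

March 2000: 31 − 28 = 3 days remain.
Then April (30), May (31): 30 + 31 = 61 days.
June 1–14, 2000: 14 days.
Total: 3 + 61 + 14 = 78 days.
78 mod 7 = 1, so 1 day after Tuesday is Wednesday.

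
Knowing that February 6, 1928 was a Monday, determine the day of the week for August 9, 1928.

February 1928: 29 − 6 = 23 days remain (1928 is a leap year, so February has 29 days).
Then March (31), April (30), May (31), June (30), July (31): 31 + 30 + 31 + 30 + 31 = 153 days.
August 1–9, 1928: 9 days.
Total: 23 + 153 + 9 = 185 days.
185 mod 7 = 3, so 3 days after Monday is Thursday.

Thursday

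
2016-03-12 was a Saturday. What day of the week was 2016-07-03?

March 2016: 31 − 12 = 19 days remain.
Then April (30), May (31), June (30): 30 + 31 + 30 = 91 days.
July 1–3, 2016: 3 days.
Total: 19 + 91 + 3 = 113 days.
113 mod 7 = 1, so 1 day after Saturday is Sunday.

Sunday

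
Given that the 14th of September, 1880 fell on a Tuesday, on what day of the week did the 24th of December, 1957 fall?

Tuesday

From September 14, 1880 to September 14, 1957: 77 years, of which 18 contain a Feb 29 — 59×365 + 18×366 = 28123 days.
(1900 is not a leap year (divisible by 100 but not 400).)
September 1957: 30 − 14 = 16 days remain.
Then October (31), November (30): 31 + 30 = 61 days.
December 1–24, 1957: 24 days.
Residual: 101 days.
Total: 28224 days.
28224 is a multiple of 7, so the 24th of December, 1957 falls on the same weekday: Tuesday.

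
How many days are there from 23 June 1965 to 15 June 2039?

Day-of-year of June 23, 1965: 174.
Day-of-year of June 15, 2039: 166.
1965 has 365 days, so 365 − 174 = 191 days remain in 1965.
Full years 1966–2038: 55 common + 18 leap = 55×365 + 18×366 = 26663 days.
Total: 191 + 26663 + 166 = 27020 days.

27020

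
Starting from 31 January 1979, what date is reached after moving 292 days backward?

14 April 1978

Count 292 days before January 31, 1979:
April 1978: 30 − 14 = 16 days remain.
Then May (31), June (30), July (31), August (31), September (30), October (31), November (30), December (31): 31 + 30 + 31 + 31 + 30 + 31 + 30 + 31 = 245 days.
January 1–31, 1979: 31 days.
Total: 16 + 245 + 31 = 292 days.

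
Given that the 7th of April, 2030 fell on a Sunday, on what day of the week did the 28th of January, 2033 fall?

Day-of-year of April 7, 2030: 97.
Day-of-year of January 28, 2033: 28.
2030 has 365 days, so 365 − 97 = 268 days remain in 2030.
Full years: 2031: 365; 2032: 366. Sum = 731.
Total: 268 + 731 + 28 = 1027 days.
1027 mod 7 = 5, so 5 days after Sunday is Friday.

Friday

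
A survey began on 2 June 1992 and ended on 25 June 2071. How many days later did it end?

Day-of-year of June 2, 1992: 154.
Day-of-year of June 25, 2071: 176.
1992 has 366 days, so 366 − 154 = 212 days remain in 1992.
Full years 1993–2070: 59 common + 19 leap = 59×365 + 19×366 = 28489 days.
Total: 212 + 28489 + 176 = 28877 days.

28877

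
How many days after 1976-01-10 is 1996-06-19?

Day-of-year of January 10, 1976: 10.
Day-of-year of June 19, 1996: 171.
1976 has 366 days, so 366 − 10 = 356 days remain in 1976.
Full years 1977–1995: 15 common + 4 leap = 15×365 + 4×366 = 6939 days.
Total: 356 + 6939 + 171 = 7466 days.

7466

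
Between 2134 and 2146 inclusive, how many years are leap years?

Years divisible by 4 in [2134, 2146]: 2136, 2140, 2144.
No century exceptions apply. Count: 3.

3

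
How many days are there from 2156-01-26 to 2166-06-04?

3782

Day-of-year of January 26, 2156: 26.
Day-of-year of June 4, 2166: 155.
2156 has 366 days, so 366 − 26 = 340 days remain in 2156.
Full years 2157–2165: 7 common + 2 leap = 7×365 + 2×366 = 3287 days.
Total: 340 + 3287 + 155 = 3782 days.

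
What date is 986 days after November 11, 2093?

July 24, 2096

Count 986 days after November 11, 2093:
November 11, 2093 → November 11, 2094: 365 days.
November 11, 2094 → November 11, 2095: 365 days.
November 2095: 30 − 11 = 19 days remain.
Then December (31), January (31), February 2096 (29), March (31), April (30), May (31), June (30): 31 + 31 + 29 + 31 + 30 + 31 + 30 = 213 days.
July 1–24, 2096: 24 days.
Residual: 256 days.
Total: 986 days.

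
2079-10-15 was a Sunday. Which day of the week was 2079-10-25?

Within October 2079: 25 − 15 = 10 days.
10 mod 7 = 3, so 3 days after Sunday is Wednesday.

Wednesday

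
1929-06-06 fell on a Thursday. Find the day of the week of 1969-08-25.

Monday

Day-of-year of June 6, 1929: 157.
Day-of-year of August 25, 1969: 237.
1929 has 365 days, so 365 − 157 = 208 days remain in 1929.
Full years 1930–1968: 29 common + 10 leap = 29×365 + 10×366 = 14245 days.
Total: 208 + 14245 + 237 = 14690 days.
14690 mod 7 = 4, so 4 days after Thursday is Monday.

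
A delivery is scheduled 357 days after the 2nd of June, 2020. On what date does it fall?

the 25th of May, 2021

Count 357 days after June 2, 2020:
June 2020: 30 − 2 = 28 days remain.
Then 10 full months totalling 304 days.
May 1–25, 2021: 25 days.
Total: 28 + 304 + 25 = 357 days.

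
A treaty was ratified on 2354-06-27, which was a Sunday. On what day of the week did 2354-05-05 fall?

Wednesday

Count forward from the earlier date (May 5, 2354) to the later (June 27, 2354):
May 2354: 31 − 5 = 26 days remain.
June 1–27, 2354: 27 days.
Total: 26 + 27 = 53 days.
53 mod 7 = 4, so 4 days before Sunday is Wednesday.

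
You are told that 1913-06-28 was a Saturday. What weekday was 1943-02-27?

From June 28, 1913 to June 28, 1942: 29 years, of which 7 contain a Feb 29 — 22×365 + 7×366 = 10592 days.
June 1942: 30 − 28 = 2 days remain.
Then July (31), August (31), September (30), October (31), November (30), December (31), January (31): 31 + 31 + 30 + 31 + 30 + 31 + 31 = 215 days.
February 1–27, 1943: 27 days (1943 is not a leap year).
Residual: 244 days.
Total: 10836 days.
10836 is a multiple of 7, so 1943-02-27 falls on the same weekday: Saturday.

Saturday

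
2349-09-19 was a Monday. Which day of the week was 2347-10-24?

Friday

Count forward from the earlier date (October 24, 2347) to the later (September 19, 2349):
October 2347: 31 − 24 = 7 days remain.
Then 22 full months totalling 670 days.
September 1–19, 2349: 19 days.
Total: 7 + 670 + 19 = 696 days.
696 mod 7 = 3, so 3 days before Monday is Friday.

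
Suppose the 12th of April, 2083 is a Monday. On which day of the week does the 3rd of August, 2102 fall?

From April 12, 2083 to April 12, 2102: 19 years, of which 4 contain a Feb 29 — 15×365 + 4×366 = 6939 days.
(2100 is not a leap year (divisible by 100 but not 400).)
April 2102: 30 − 12 = 18 days remain.
Then May (31), June (30), July (31): 31 + 30 + 31 = 92 days.
August 1–3, 2102: 3 days.
Residual: 113 days.
Total: 7052 days.
7052 mod 7 = 3, so 3 days after Monday is Thursday.

Thursday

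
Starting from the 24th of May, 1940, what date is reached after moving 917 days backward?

the 19th of November, 1937

Count 917 days before May 24, 1940:
November 19, 1937 → November 19, 1938: 365 days.
November 19, 1938 → November 19, 1939: 365 days.
November 1939: 30 − 19 = 11 days remain.
Then December (31), January (31), February 1940 (29), March (31), April (30): 31 + 31 + 29 + 31 + 30 = 152 days.
May 1–24, 1940: 24 days.
Residual: 187 days.
Total: 917 days.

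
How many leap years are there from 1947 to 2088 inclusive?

Years divisible by 4: 1948, 1952, …, 2088 — 36 in all.
2000 is divisible by 400, so still leap.
No century exceptions apply. Count: 36.

36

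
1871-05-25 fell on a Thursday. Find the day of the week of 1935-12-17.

Day-of-year of May 25, 1871: 145.
Day-of-year of December 17, 1935: 351.
1871 has 365 days, so 365 − 145 = 220 days remain in 1871.
Full years 1872–1934: 48 common + 15 leap = 48×365 + 15×366 = 23010 days.
Total: 220 + 23010 + 351 = 23581 days.
23581 mod 7 = 5, so 5 days after Thursday is Tuesday.

Tuesday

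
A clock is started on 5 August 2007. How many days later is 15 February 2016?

3116

From August 5, 2007 to August 5, 2015: 8 years, of which 2 contain a Feb 29 — 6×365 + 2×366 = 2922 days.
August 2015: 31 − 5 = 26 days remain.
Then September (30), October (31), November (30), December (31), January (31): 30 + 31 + 30 + 31 + 31 = 153 days.
February 1–15, 2016: 15 days (2016 is a leap year).
Residual: 194 days.
Total: 3116 days.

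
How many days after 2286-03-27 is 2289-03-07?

Day-of-year of March 27, 2286: 86.
Day-of-year of March 7, 2289: 66.
2286 has 365 days, so 365 − 86 = 279 days remain in 2286.
Full years: 2287: 365; 2288: 366. Sum = 731.
Total: 279 + 731 + 66 = 1076 days.

1076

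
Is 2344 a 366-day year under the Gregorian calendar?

2344 is a leap year.

Yes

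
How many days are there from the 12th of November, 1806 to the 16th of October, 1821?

From November 12, 1806 to November 12, 1820: 14 years, of which 4 contain a Feb 29 — 10×365 + 4×366 = 5114 days.
November 1820: 30 − 12 = 18 days remain.
Then 10 full months totalling 304 days.
October 1–16, 1821: 16 days.
Residual: 338 days.
Total: 5452 days.

5452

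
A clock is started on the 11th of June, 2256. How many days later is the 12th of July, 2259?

June 11, 2256 → June 11, 2257: 365 days.
June 11, 2257 → June 11, 2258: 365 days.
June 11, 2258 → June 11, 2259: 365 days.
June 2259: 30 − 11 = 19 days remain.
July 1–12, 2259: 12 days.
Residual: 31 days.
Total: 1126 days.

1126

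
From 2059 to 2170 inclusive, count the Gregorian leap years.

Years divisible by 4: 2060, 2064, …, 2168 — 28 in all.
Of these, 2100 is divisible by 100 but not 400, so not leap.
Leap years: 28 − 1 = 27.

27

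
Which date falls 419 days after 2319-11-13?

2321-01-05

Count 419 days after November 13, 2319:
Day-of-year of November 13, 2319: 317.
Day-of-year of January 5, 2321: 5.
2319 has 365 days, so 365 − 317 = 48 days remain in 2319.
Full years: 2320: 366. Sum = 366.
Total: 48 + 366 + 5 = 419 days.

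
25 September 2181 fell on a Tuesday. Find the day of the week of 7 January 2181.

Count forward from the earlier date (January 7, 2181) to the later (September 25, 2181):
January 2181: 31 − 7 = 24 days remain.
Then February 2181 (28), March (31), April (30), May (31), June (30), July (31), August (31): 28 + 31 + 30 + 31 + 30 + 31 + 31 = 212 days.
September 1–25, 2181: 25 days.
Total: 24 + 212 + 25 = 261 days.
261 mod 7 = 2, so 2 days before Tuesday is Sunday.

Sunday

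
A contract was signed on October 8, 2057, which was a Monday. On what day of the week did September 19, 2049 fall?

Sunday

Count forward from the earlier date (September 19, 2049) to the later (October 8, 2057):
From September 19, 2049 to September 19, 2057: 8 years, of which 2 contain a Feb 29 — 6×365 + 2×366 = 2922 days.
September 2057: 30 − 19 = 11 days remain.
October 1–8, 2057: 8 days.
Residual: 19 days.
Total: 2941 days.
2941 mod 7 = 1, so 1 day before Monday is Sunday.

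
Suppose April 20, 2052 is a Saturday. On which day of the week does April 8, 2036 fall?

Tuesday

Count forward from the earlier date (April 8, 2036) to the later (April 20, 2052):
From April 8, 2036 to April 8, 2052: 16 years, of which 4 contain a Feb 29 — 12×365 + 4×366 = 5844 days.
Within April 2052: 20 − 8 = 12 days.
Total: 5856 days.
5856 mod 7 = 4, so 4 days before Saturday is Tuesday.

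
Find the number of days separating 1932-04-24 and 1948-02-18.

5778

Day-of-year of April 24, 1932: 115.
Day-of-year of February 18, 1948: 49.
1932 has 366 days, so 366 − 115 = 251 days remain in 1932.
Full years 1933–1947: 12 common + 3 leap = 12×365 + 3×366 = 5478 days.
Total: 251 + 5478 + 49 = 5778 days.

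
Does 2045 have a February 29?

2045 is not a leap year.

No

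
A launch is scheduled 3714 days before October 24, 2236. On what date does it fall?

August 24, 2226

Count 3714 days before October 24, 2236:
From August 24, 2226 to August 24, 2236: 10 years, of which 3 contain a Feb 29 — 7×365 + 3×366 = 3653 days.
August 2236: 31 − 24 = 7 days remain.
Then September (30): 30 days.
October 1–24, 2236: 24 days.
Residual: 61 days.
Total: 3714 days.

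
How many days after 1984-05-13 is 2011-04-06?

From May 13, 1984 to May 13, 2010: 26 years, of which 6 contain a Feb 29 — 20×365 + 6×366 = 9496 days.
(2000 is a leap year (divisible by 400).)
May 2010: 31 − 13 = 18 days remain.
Then 10 full months totalling 304 days.
April 1–6, 2011: 6 days.
Residual: 328 days.
Total: 9824 days.

9824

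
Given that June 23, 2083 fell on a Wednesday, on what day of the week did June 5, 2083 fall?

Saturday

Count forward from the earlier date (June 5, 2083) to the later (June 23, 2083):
Within June 2083: 23 − 5 = 18 days.
18 mod 7 = 4, so 4 days before Wednesday is Saturday.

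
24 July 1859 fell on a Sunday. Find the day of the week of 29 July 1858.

Thursday

Count forward from the earlier date (July 29, 1858) to the later (July 24, 1859):
July 1858: 31 − 29 = 2 days remain.
Then 11 full months totalling 334 days.
July 1–24, 1859: 24 days.
Residual: 360 days.
Total: 360 days.
360 mod 7 = 3, so 3 days before Sunday is Thursday.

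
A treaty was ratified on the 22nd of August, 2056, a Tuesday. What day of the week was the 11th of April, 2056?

Count forward from the earlier date (April 11, 2056) to the later (August 22, 2056):
April 2056: 30 − 11 = 19 days remain.
Then May (31), June (30), July (31): 31 + 30 + 31 = 92 days.
August 1–22, 2056: 22 days.
Total: 19 + 92 + 22 = 133 days.
133 is a multiple of 7, so the 11th of April, 2056 falls on the same weekday: Tuesday.

Tuesday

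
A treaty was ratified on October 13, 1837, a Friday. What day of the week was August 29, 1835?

Saturday

Count forward from the earlier date (August 29, 1835) to the later (October 13, 1837):
August 29, 1835 → August 29, 1836: 366 days (1836 is a leap year).
August 29, 1836 → August 29, 1837: 365 days.
August 1837: 31 − 29 = 2 days remain.
Then September (30): 30 days.
October 1–13, 1837: 13 days.
Residual: 45 days.
Total: 776 days.
776 mod 7 = 6, so 6 days before Friday is Saturday.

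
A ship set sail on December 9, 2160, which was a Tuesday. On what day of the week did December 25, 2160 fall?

Thursday

Within December 2160: 25 − 9 = 16 days.
16 mod 7 = 2, so 2 days after Tuesday is Thursday.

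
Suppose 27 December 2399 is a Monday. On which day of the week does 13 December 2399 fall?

Monday

Count forward from the earlier date (December 13, 2399) to the later (December 27, 2399):
Within December 2399: 27 − 13 = 14 days.
14 is a multiple of 7, so 13 December 2399 falls on the same weekday: Monday.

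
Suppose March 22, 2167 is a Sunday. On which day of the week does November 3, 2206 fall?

Monday

From March 22, 2167 to March 22, 2206: 39 years, of which 9 contain a Feb 29 — 30×365 + 9×366 = 14244 days.
(2200 is not a leap year (divisible by 100 but not 400).)
March 2206: 31 − 22 = 9 days remain.
Then April (30), May (31), June (30), July (31), August (31), September (30), October (31): 30 + 31 + 30 + 31 + 31 + 30 + 31 = 214 days.
November 1–3, 2206: 3 days.
Residual: 226 days.
Total: 14470 days.
14470 mod 7 = 1, so 1 day after Sunday is Monday.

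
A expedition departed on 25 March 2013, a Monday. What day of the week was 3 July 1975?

Count forward from the earlier date (July 3, 1975) to the later (March 25, 2013):
From July 3, 1975 to July 3, 2012: 37 years, of which 10 contain a Feb 29 — 27×365 + 10×366 = 13515 days.
(2000 is a leap year (divisible by 400).)
July 2012: 31 − 3 = 28 days remain.
Then August (31), September (30), October (31), November (30), December (31), January (31), February 2013 (28): 31 + 30 + 31 + 30 + 31 + 31 + 28 = 212 days.
March 1–25, 2013: 25 days.
Residual: 265 days.
Total: 13780 days.
13780 mod 7 = 4, so 4 days before Monday is Thursday.

Thursday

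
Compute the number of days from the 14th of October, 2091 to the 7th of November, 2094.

Day-of-year of October 14, 2091: 287.
Day-of-year of November 7, 2094: 311.
2091 has 365 days, so 365 − 287 = 78 days remain in 2091.
Full years: 2092: 366; 2093: 365. Sum = 731.
Total: 78 + 731 + 311 = 1120 days.

1120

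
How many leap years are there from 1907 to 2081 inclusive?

Years divisible by 4: 1908, 1912, …, 2080 — 44 in all.
2000 is divisible by 400, so still leap.
No century exceptions apply. Count: 44.

44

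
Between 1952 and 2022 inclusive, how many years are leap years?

Years divisible by 4: 1952, 1956, …, 2020 — 18 in all.
2000 is divisible by 400, so still leap.
No century exceptions apply. Count: 18.

18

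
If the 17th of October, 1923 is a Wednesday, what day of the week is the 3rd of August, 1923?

Count forward from the earlier date (August 3, 1923) to the later (October 17, 1923):
August 1923: 31 − 3 = 28 days remain.
Then September (30): 30 days.
October 1–17, 1923: 17 days.
Total: 28 + 30 + 17 = 75 days.
75 mod 7 = 5, so 5 days before Wednesday is Friday.

Friday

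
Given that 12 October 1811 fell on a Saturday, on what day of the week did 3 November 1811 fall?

October 1811: 31 − 12 = 19 days remain.
November 1–3, 1811: 3 days.
Total: 19 + 3 = 22 days.
22 mod 7 = 1, so 1 day after Saturday is Sunday.

Sunday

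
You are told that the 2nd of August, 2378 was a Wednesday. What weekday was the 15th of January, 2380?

Tuesday

Day-of-year of August 2, 2378: 214.
Day-of-year of January 15, 2380: 15.
2378 has 365 days, so 365 − 214 = 151 days remain in 2378.
Full years: 2379: 365. Sum = 365.
Total: 151 + 365 + 15 = 531 days.
531 mod 7 = 6, so 6 days after Wednesday is Tuesday.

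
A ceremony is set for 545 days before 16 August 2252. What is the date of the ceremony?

18 February 2251

Count 545 days before August 16, 2252:
February 18, 2251 → February 18, 2252: 365 days.
February 2252: 29 − 18 = 11 days remain (2252 is a leap year, so February has 29 days).
Then March (31), April (30), May (31), June (30), July (31): 31 + 30 + 31 + 30 + 31 = 153 days.
August 1–16, 2252: 16 days.
Residual: 180 days.
Total: 545 days.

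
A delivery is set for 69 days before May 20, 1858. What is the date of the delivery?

March 12, 1858

Count 69 days before May 20, 1858:
March 1858: 31 − 12 = 19 days remain.
Then April (30): 30 days.
May 1–20, 1858: 20 days.
Total: 19 + 30 + 20 = 69 days.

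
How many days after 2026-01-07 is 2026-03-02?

54

January 2026: 31 − 7 = 24 days remain.
Then February 2026 (28): 28 days.
March 1–2, 2026: 2 days.
Total: 24 + 28 + 2 = 54 days.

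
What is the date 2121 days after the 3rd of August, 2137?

the 25th of May, 2143

Count 2121 days after August 3, 2137:
Day-of-year of August 3, 2137: 215.
Day-of-year of May 25, 2143: 145.
2137 has 365 days, so 365 − 215 = 150 days remain in 2137.
Full years: 2138: 365; 2139: 365; 2140: 366; 2141: 365; 2142: 365. Sum = 1826.
Total: 150 + 1826 + 145 = 2121 days.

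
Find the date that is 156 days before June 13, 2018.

January 8, 2018

Count 156 days before June 13, 2018:
January 2018: 31 − 8 = 23 days remain.
Then February 2018 (28), March (31), April (30), May (31): 28 + 31 + 30 + 31 = 120 days.
June 1–13, 2018: 13 days.
Total: 23 + 120 + 13 = 156 days.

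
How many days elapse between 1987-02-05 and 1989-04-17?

802

Day-of-year of February 5, 1987: 36.
Day-of-year of April 17, 1989: 107.
1987 has 365 days, so 365 − 36 = 329 days remain in 1987.
Full years: 1988: 366. Sum = 366.
Total: 329 + 366 + 107 = 802 days.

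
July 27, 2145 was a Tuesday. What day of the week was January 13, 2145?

Count forward from the earlier date (January 13, 2145) to the later (July 27, 2145):
January 2145: 31 − 13 = 18 days remain.
Then February 2145 (28), March (31), April (30), May (31), June (30): 28 + 31 + 30 + 31 + 30 = 150 days.
July 1–27, 2145: 27 days.
Total: 18 + 150 + 27 = 195 days.
195 mod 7 = 6, so 6 days before Tuesday is Wednesday.

Wednesday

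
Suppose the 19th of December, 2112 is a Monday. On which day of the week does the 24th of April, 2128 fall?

Saturday

Day-of-year of December 19, 2112: 354.
Day-of-year of April 24, 2128: 115.
2112 has 366 days, so 366 − 354 = 12 days remain in 2112.
Full years 2113–2127: 12 common + 3 leap = 12×365 + 3×366 = 5478 days.
Total: 12 + 5478 + 115 = 5605 days.
5605 mod 7 = 5, so 5 days after Monday is Saturday.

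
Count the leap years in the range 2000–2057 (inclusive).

Years divisible by 4: 2000, 2004, …, 2056 — 15 in all.
2000 is divisible by 400, so still leap.
No century exceptions apply. Count: 15.

15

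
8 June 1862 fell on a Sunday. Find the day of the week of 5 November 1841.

Count forward from the earlier date (November 5, 1841) to the later (June 8, 1862):
From November 5, 1841 to November 5, 1861: 20 years, of which 5 contain a Feb 29 — 15×365 + 5×366 = 7305 days.
November 1861: 30 − 5 = 25 days remain.
Then December (31), January (31), February 1862 (28), March (31), April (30), May (31): 31 + 31 + 28 + 31 + 30 + 31 = 182 days.
June 1–8, 1862: 8 days.
Residual: 215 days.
Total: 7520 days.
7520 mod 7 = 2, so 2 days before Sunday is Friday.

Friday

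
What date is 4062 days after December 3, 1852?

January 17, 1864

Count 4062 days after December 3, 1852:
Day-of-year of December 3, 1852: 338.
Day-of-year of January 17, 1864: 17.
1852 has 366 days, so 366 − 338 = 28 days remain in 1852.
Full years 1853–1863: 9 common + 2 leap = 9×365 + 2×366 = 4017 days.
Total: 28 + 4017 + 17 = 4062 days.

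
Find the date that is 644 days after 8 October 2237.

14 July 2239

Count 644 days after October 8, 2237:
October 2237: 31 − 8 = 23 days remain.
Then 20 full months totalling 607 days.
July 1–14, 2239: 14 days.
Total: 23 + 607 + 14 = 644 days.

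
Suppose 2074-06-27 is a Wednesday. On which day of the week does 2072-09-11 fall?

Count forward from the earlier date (September 11, 2072) to the later (June 27, 2074):
September 2072: 30 − 11 = 19 days remain.
Then 20 full months totalling 608 days.
June 1–27, 2074: 27 days.
Total: 19 + 608 + 27 = 654 days.
654 mod 7 = 3, so 3 days before Wednesday is Sunday.

Sunday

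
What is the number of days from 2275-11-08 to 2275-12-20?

42

November 2275: 30 − 8 = 22 days remain.
December 1–20, 2275: 20 days.
Total: 22 + 20 = 42 days.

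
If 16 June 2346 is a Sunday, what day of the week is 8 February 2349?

June 16, 2346 → June 16, 2347: 365 days.
June 16, 2347 → June 16, 2348: 366 days (2348 is a leap year).
June 2348: 30 − 16 = 14 days remain.
Then July (31), August (31), September (30), October (31), November (30), December (31), January (31): 31 + 31 + 30 + 31 + 30 + 31 + 31 = 215 days.
February 1–8, 2349: 8 days (2349 is not a leap year).
Residual: 237 days.
Total: 968 days.
968 mod 7 = 2, so 2 days after Sunday is Tuesday.

Tuesday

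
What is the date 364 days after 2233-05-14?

2234-05-13

Count 364 days after May 14, 2233:
May 2233: 31 − 14 = 17 days remain.
Then 11 full months totalling 334 days.
May 1–13, 2234: 13 days.
Residual: 364 days.
Total: 364 days.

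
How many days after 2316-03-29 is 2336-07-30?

7428

From March 29, 2316 to March 29, 2336: 20 years, of which 5 contain a Feb 29 — 15×365 + 5×366 = 7305 days.
March 2336: 31 − 29 = 2 days remain.
Then April (30), May (31), June (30): 30 + 31 + 30 = 91 days.
July 1–30, 2336: 30 days.
Residual: 123 days.
Total: 7428 days.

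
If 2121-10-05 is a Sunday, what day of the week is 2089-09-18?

Sunday

Count forward from the earlier date (September 18, 2089) to the later (October 5, 2121):
Day-of-year of September 18, 2089: 261.
Day-of-year of October 5, 2121: 278.
2089 has 365 days, so 365 − 261 = 104 days remain in 2089.
Full years 2090–2120: 24 common + 7 leap = 24×365 + 7×366 = 11322 days.
Total: 104 + 11322 + 278 = 11704 days.
11704 is a multiple of 7, so 2089-09-18 falls on the same weekday: Sunday.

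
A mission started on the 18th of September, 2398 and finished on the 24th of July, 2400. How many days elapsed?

September 2398: 30 − 18 = 12 days remain.
Then 21 full months totalling 639 days.
July 1–24, 2400: 24 days.
Total: 12 + 639 + 24 = 675 days.

675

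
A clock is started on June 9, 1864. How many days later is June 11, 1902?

13880

From June 9, 1864 to June 9, 1902: 38 years, of which 8 contain a Feb 29 — 30×365 + 8×366 = 13878 days.
(1900 is not a leap year (divisible by 100 but not 400).)
Within June 1902: 11 − 9 = 2 days.
Total: 13880 days.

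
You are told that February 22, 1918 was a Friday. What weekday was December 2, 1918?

Monday

February 1918: 28 − 22 = 6 days remain (1918 is not a leap year, so February has 28 days).
Then 9 full months totalling 275 days.
December 1–2, 1918: 2 days.
Total: 6 + 275 + 2 = 283 days.
283 mod 7 = 3, so 3 days after Friday is Monday.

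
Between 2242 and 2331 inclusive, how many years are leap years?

Years divisible by 4: 2244, 2248, …, 2328 — 22 in all.
Of these, 2300 is divisible by 100 but not 400, so not leap.
Leap years: 22 − 1 = 21.

21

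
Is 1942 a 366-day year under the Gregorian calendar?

No

1942 is not a leap year.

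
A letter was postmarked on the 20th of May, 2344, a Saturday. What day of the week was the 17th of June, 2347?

Tuesday

Day-of-year of May 20, 2344: 141.
Day-of-year of June 17, 2347: 168.
2344 has 366 days, so 366 − 141 = 225 days remain in 2344.
Full years: 2345: 365; 2346: 365. Sum = 730.
Total: 225 + 730 + 168 = 1123 days.
1123 mod 7 = 3, so 3 days after Saturday is Tuesday.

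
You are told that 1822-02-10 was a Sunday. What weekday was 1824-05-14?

February 10, 1822 → February 10, 1823: 365 days.
February 10, 1823 → February 10, 1824: 365 days.
February 1824: 29 − 10 = 19 days remain (1824 is a leap year, so February has 29 days).
Then March (31), April (30): 31 + 30 = 61 days.
May 1–14, 1824: 14 days.
Residual: 94 days.
Total: 824 days.
824 mod 7 = 5, so 5 days after Sunday is Friday.

Friday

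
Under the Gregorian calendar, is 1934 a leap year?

1934 is not a leap year.

No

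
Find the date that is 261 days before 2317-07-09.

2316-10-21

Count 261 days before July 9, 2317:
Day-of-year of October 21, 2316: 295.
Day-of-year of July 9, 2317: 190.
2316 has 366 days, so 366 − 295 = 71 days remain in 2316.
Total: 71 + 190 = 261 days.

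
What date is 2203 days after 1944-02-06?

1950-02-17

Count 2203 days after February 6, 1944:
February 6, 1944 → February 6, 1945: 366 days (1944 is a leap year).
February 6, 1945 → February 6, 1946: 365 days.
February 6, 1946 → February 6, 1947: 365 days.
February 6, 1947 → February 6, 1948: 365 days.
February 6, 1948 → February 6, 1949: 366 days (1948 is a leap year).
February 6, 1949 → February 6, 1950: 365 days.
Within February 1950: 17 − 6 = 11 days.
Total: 2203 days.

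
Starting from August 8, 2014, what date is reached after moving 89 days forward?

November 5, 2014

Count 89 days after August 8, 2014:
August 2014: 31 − 8 = 23 days remain.
Then September (30), October (31): 30 + 31 = 61 days.
November 1–5, 2014: 5 days.
Total: 23 + 61 + 5 = 89 days.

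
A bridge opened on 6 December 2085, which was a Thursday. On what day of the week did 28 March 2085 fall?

Wednesday

Count forward from the earlier date (March 28, 2085) to the later (December 6, 2085):
March 2085: 31 − 28 = 3 days remain.
Then April (30), May (31), June (30), July (31), August (31), September (30), October (31), November (30): 30 + 31 + 30 + 31 + 31 + 30 + 31 + 30 = 244 days.
December 1–6, 2085: 6 days.
Total: 3 + 244 + 6 = 253 days.
253 mod 7 = 1, so 1 day before Thursday is Wednesday.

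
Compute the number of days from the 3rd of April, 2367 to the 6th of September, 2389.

8192

From April 3, 2367 to April 3, 2389: 22 years, of which 6 contain a Feb 29 — 16×365 + 6×366 = 8036 days.
April 2389: 30 − 3 = 27 days remain.
Then May (31), June (30), July (31), August (31): 31 + 30 + 31 + 31 = 123 days.
September 1–6, 2389: 6 days.
Residual: 156 days.
Total: 8192 days.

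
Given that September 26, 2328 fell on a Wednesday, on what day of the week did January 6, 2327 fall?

Thursday

Count forward from the earlier date (January 6, 2327) to the later (September 26, 2328):
January 2327: 31 − 6 = 25 days remain.
Then 19 full months totalling 578 days.
September 1–26, 2328: 26 days.
Total: 25 + 578 + 26 = 629 days.
629 mod 7 = 6, so 6 days before Wednesday is Thursday.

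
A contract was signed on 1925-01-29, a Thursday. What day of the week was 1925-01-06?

Count forward from the earlier date (January 6, 1925) to the later (January 29, 1925):
Within January 1925: 29 − 6 = 23 days.
23 mod 7 = 2, so 2 days before Thursday is Tuesday.

Tuesday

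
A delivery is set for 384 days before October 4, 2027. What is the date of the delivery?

September 15, 2026

Count 384 days before October 4, 2027:
Day-of-year of September 15, 2026: 258.
Day-of-year of October 4, 2027: 277.
2026 has 365 days, so 365 − 258 = 107 days remain in 2026.
Total: 107 + 277 = 384 days.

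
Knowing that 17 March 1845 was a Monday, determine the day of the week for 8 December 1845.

Monday

March 1845: 31 − 17 = 14 days remain.
Then April (30), May (31), June (30), July (31), August (31), September (30), October (31), November (30): 30 + 31 + 30 + 31 + 31 + 30 + 31 + 30 = 244 days.
December 1–8, 1845: 8 days.
Total: 14 + 244 + 8 = 266 days.
266 is a multiple of 7, so 8 December 1845 falls on the same weekday: Monday.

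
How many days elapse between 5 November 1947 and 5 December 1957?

3683

Day-of-year of November 5, 1947: 309.
Day-of-year of December 5, 1957: 339.
1947 has 365 days, so 365 − 309 = 56 days remain in 1947.
Full years 1948–1956: 6 common + 3 leap = 6×365 + 3×366 = 3288 days.
Total: 56 + 3288 + 339 = 3683 days.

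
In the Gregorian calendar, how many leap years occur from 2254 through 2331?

Years divisible by 4: 2256, 2260, …, 2328 — 19 in all.
Of these, 2300 is divisible by 100 but not 400, so not leap.
Leap years: 19 − 1 = 18.

18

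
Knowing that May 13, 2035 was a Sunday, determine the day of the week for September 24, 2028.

Count forward from the earlier date (September 24, 2028) to the later (May 13, 2035):
September 24, 2028 → September 24, 2029: 365 days.
September 24, 2029 → September 24, 2030: 365 days.
September 24, 2030 → September 24, 2031: 365 days.
September 24, 2031 → September 24, 2032: 366 days (2032 is a leap year).
September 24, 2032 → September 24, 2033: 365 days.
September 24, 2033 → September 24, 2034: 365 days.
September 2034: 30 − 24 = 6 days remain.
Then October (31), November (30), December (31), January (31), February 2035 (28), March (31), April (30): 31 + 30 + 31 + 31 + 28 + 31 + 30 = 212 days.
May 1–13, 2035: 13 days.
Residual: 231 days.
Total: 2422 days.
2422 is a multiple of 7, so September 24, 2028 falls on the same weekday: Sunday.

Sunday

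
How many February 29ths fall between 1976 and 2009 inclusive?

Years divisible by 4 in [1976, 2009]: 1976, 1980, 1984, 1988, 1992, 1996, 2000, 2004, 2008.
2000 is divisible by 400, so still leap.
No century exceptions apply. Count: 9.

9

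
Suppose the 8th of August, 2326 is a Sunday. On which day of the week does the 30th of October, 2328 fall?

Tuesday

August 8, 2326 → August 8, 2327: 365 days.
August 8, 2327 → August 8, 2328: 366 days (2328 is a leap year).
August 2328: 31 − 8 = 23 days remain.
Then September (30): 30 days.
October 1–30, 2328: 30 days.
Residual: 83 days.
Total: 814 days.
814 mod 7 = 2, so 2 days after Sunday is Tuesday.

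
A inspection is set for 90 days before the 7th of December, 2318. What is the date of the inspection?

the 8th of September, 2318

Count 90 days before December 7, 2318:
September 2318: 30 − 8 = 22 days remain.
Then October (31), November (30): 31 + 30 = 61 days.
December 1–7, 2318: 7 days.
Total: 22 + 61 + 7 = 90 days.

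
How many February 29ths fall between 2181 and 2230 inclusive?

11

Years divisible by 4 in [2181, 2230]: 2184, 2188, 2192, 2196, 2200, 2204, 2208, 2212, 2216, 2220, 2224, 2228.
Of these, 2200 is divisible by 100 but not 400, so not leap.
Leap years: 12 − 1 = 11.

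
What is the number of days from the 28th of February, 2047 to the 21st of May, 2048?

February 2047: 28 − 28 = 0 days remain (2047 is not a leap year, so February has 28 days).
Then 14 full months totalling 427 days.
May 1–21, 2048: 21 days.
Total: 0 + 427 + 21 = 448 days.

448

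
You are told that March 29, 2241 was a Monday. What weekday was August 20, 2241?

March 2241: 31 − 29 = 2 days remain.
Then April (30), May (31), June (30), July (31): 30 + 31 + 30 + 31 = 122 days.
August 1–20, 2241: 20 days.
Total: 2 + 122 + 20 = 144 days.
144 mod 7 = 4, so 4 days after Monday is Friday.

Friday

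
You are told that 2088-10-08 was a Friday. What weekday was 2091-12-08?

Saturday

October 8, 2088 → October 8, 2089: 365 days.
October 8, 2089 → October 8, 2090: 365 days.
October 8, 2090 → October 8, 2091: 365 days.
October 2091: 31 − 8 = 23 days remain.
Then November (30): 30 days.
December 1–8, 2091: 8 days.
Residual: 61 days.
Total: 1156 days.
1156 mod 7 = 1, so 1 day after Friday is Saturday.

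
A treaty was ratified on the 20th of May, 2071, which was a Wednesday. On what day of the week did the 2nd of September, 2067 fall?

Count forward from the earlier date (September 2, 2067) to the later (May 20, 2071):
Day-of-year of September 2, 2067: 245.
Day-of-year of May 20, 2071: 140.
2067 has 365 days, so 365 − 245 = 120 days remain in 2067.
Full years: 2068: 366; 2069: 365; 2070: 365. Sum = 1096.
Total: 120 + 1096 + 140 = 1356 days.
1356 mod 7 = 5, so 5 days before Wednesday is Friday.

Friday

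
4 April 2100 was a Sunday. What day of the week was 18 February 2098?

Tuesday

Count forward from the earlier date (February 18, 2098) to the later (April 4, 2100):
February 18, 2098 → February 18, 2099: 365 days.
February 18, 2099 → February 18, 2100: 365 days.
February 2100: 28 − 18 = 10 days remain (2100 is not a leap year (divisible by 100 but not 400), so February has 28 days).
Then March (31): 31 days.
April 1–4, 2100: 4 days.
Residual: 45 days.
Total: 775 days.
775 mod 7 = 5, so 5 days before Sunday is Tuesday.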